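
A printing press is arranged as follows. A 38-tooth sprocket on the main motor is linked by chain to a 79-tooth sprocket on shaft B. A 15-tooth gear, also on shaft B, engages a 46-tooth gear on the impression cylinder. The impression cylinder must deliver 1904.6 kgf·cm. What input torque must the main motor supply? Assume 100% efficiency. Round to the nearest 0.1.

298.7 kgf·cm

Overall ratio R = 2.0789 × 3.0667 = 6.3754.
Input torque = output torque / R = 1904.6 / 6.3754 = 298.74 kgf·cm.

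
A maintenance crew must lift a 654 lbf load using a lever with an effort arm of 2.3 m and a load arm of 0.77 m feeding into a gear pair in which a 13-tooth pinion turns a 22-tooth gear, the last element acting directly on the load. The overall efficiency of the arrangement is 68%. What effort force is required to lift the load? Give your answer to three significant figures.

190 lbf

Lever MA = effort arm / load arm = 2.3/0.77 = 2.987.
Gear pair MA = 22/13 = 1.6923.
Combined ideal MA = 2.987 × 1.6923 = 5.0549.
Actual MA = 5.0549 × 0.68 = 3.4374.
Effort = load / actual MA = 654 / 3.4374 = 190.26 lbf.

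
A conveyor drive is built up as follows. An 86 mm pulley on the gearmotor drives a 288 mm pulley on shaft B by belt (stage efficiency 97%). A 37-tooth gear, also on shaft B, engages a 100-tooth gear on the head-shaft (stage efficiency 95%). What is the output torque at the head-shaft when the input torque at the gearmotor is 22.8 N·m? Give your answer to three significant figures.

After the belt (288/86): 22.8 × 3.3488 × 0.97 = 74.063 N·m
After the gear mesh (100/37): 74.063 × 2.7027 × 0.95 = 190.16 N·m

190 N·m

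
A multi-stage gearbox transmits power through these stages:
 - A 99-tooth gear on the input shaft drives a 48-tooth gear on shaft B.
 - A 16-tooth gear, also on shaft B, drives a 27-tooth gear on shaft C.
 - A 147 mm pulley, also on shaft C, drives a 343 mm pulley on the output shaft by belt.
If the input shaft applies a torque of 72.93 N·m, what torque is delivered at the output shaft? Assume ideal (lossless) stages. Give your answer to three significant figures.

139 N·m

Gear mesh: ratio = 48/99 = 0.48485; torque at shaft B = 72.93 × 0.48485 = 35.36 N·m.
Gear mesh: ratio = 27/16 = 1.6875; torque at shaft C = 35.36 × 1.6875 = 59.67 N·m.
Belt: ratio = 343/147 = 2.3333; torque at the output shaft = 59.67 × 2.3333 = 139.23 N·m.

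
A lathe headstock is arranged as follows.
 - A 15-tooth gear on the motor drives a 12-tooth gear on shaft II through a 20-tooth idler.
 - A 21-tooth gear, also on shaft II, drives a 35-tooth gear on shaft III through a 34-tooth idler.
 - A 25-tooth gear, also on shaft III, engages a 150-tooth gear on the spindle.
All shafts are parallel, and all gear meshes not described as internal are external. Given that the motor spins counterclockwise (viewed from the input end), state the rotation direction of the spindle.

the motor → shaft II: driver → idler → driven is 2 external meshes, 2 reversals → CCW.
shaft II → shaft III: driver → idler → driven is 2 external meshes, 2 reversals → CCW.
shaft III → the spindle: external mesh, 1 reversal → CW.
5 reversals in total — an odd number — so the spindle turns opposite to the motor.

clockwise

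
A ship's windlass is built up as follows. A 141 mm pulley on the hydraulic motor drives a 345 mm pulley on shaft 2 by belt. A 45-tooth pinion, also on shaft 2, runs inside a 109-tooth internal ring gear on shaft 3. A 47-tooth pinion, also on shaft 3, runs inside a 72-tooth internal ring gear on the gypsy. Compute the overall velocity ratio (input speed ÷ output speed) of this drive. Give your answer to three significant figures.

9.08

Each stage contributes driven/driver: belt 345/141 = 2.4468, internal gear 109/45 = 2.4222, internal gear 72/47 = 1.5319.
Overall: 2.4468 × 2.4222 × 1.5319 = 9.0792.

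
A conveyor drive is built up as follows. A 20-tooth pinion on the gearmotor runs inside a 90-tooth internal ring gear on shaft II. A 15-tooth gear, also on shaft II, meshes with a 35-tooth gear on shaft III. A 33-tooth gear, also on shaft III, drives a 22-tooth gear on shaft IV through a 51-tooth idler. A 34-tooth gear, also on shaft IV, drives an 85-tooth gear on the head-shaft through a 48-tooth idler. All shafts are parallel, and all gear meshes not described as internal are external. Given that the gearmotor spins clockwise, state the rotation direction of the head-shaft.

the gearmotor → shaft II: internal mesh, same direction → CW.
shaft II → shaft III: external mesh, 1 reversal → CCW.
shaft III → shaft IV: driver → idler → driven is 2 external meshes, 2 reversals → CCW.
shaft IV → the head-shaft: driver → idler → driven is 2 external meshes, 2 reversals → CCW.
5 reversals in total — an odd number — so the head-shaft turns opposite to the gearmotor.

counterclockwise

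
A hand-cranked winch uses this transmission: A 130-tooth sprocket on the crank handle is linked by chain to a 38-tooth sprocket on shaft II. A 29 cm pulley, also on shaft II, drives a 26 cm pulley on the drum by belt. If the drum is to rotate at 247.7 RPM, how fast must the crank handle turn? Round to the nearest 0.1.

Overall ratio R = 0.29231 × 0.89655 = 0.26207.
Required input speed = output speed × R = 247.7 × 0.26207 = 64.914 RPM.

64.9 RPM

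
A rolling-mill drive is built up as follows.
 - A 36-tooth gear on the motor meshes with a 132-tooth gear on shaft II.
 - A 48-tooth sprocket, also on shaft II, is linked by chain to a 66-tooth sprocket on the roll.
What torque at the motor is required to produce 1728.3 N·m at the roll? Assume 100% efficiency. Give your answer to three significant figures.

Overall ratio R = 3.6667 × 1.375 = 5.0417.
Input torque = output torque / R = 1728.3 / 5.0417 = 342.8 N·m.

343 N·m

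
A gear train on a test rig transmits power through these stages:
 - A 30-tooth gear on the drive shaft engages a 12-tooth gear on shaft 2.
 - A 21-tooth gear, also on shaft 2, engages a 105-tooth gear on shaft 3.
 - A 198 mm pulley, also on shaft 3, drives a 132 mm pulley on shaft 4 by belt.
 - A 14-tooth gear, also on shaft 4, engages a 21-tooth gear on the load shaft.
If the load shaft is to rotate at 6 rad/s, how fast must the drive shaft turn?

Overall ratio R = 0.4 × 5 × 0.66667 × 1.5 = 2.
Required input speed = output speed × R = 6 × 2 = 12 rad/s.

12 rad/s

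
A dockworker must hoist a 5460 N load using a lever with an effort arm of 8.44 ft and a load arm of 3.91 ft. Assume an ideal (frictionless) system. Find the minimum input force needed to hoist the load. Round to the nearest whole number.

Lever MA = effort arm / load arm = 8.44/3.91 = 2.1586.
Effort = load / MA = 5460 / 2.1586 = 2529.5 N.

2529 N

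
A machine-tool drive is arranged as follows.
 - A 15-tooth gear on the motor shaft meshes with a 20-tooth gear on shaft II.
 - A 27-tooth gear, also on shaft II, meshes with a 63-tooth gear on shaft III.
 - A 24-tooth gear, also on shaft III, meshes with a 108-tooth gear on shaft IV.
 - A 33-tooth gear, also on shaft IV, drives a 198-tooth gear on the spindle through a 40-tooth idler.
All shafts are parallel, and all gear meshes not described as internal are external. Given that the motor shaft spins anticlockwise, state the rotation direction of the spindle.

the motor shaft → shaft II: external mesh, 1 reversal → CW.
shaft II → shaft III: external mesh, 1 reversal → CCW.
shaft III → shaft IV: external mesh, 1 reversal → CW.
shaft IV → the spindle: driver → idler → driven is 2 external meshes, 2 reversals → CW.
5 reversals in total — an odd number — so the spindle turns opposite to the motor shaft.

clockwise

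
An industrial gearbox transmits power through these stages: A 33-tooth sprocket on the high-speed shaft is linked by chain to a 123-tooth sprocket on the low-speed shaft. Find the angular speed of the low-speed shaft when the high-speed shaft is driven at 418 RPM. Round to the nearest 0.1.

the high-speed shaft → the low-speed shaft (chain, 123/33): 418 ÷ 3.7273 = 112.15 RPM

112.1 RPM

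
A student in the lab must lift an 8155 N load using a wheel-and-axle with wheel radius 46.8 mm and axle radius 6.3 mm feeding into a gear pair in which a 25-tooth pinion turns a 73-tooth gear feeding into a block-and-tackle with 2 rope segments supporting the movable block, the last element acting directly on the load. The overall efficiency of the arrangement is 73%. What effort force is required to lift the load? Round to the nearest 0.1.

257.5 N

Wheel-and-axle MA = R/r = 46.8/6.3 = 7.4286.
Gear pair MA = 73/25 = 2.92.
Block-and-tackle MA = number of supporting rope parts = 2.
Combined ideal MA = 7.4286 × 2.92 × 2 = 43.383.
Actual MA = 43.383 × 0.73 = 31.669.
Effort = load / actual MA = 8155 / 31.669 = 257.5 N.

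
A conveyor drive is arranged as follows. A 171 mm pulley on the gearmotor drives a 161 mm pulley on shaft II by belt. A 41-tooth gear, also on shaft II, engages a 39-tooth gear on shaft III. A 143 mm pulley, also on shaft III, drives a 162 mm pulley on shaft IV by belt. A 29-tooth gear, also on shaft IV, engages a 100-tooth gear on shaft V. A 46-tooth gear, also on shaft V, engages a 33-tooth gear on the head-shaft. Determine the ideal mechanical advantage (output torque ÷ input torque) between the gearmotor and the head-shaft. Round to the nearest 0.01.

Each stage contributes driven/driver: belt 161/171 = 0.94152, gear mesh 39/41 = 0.95122, belt 162/143 = 1.1329, gear mesh 100/29 = 3.4483, gear mesh 33/46 = 0.71739.
Overall: 0.94152 × 0.95122 × 1.1329 × 3.4483 × 0.71739 = 2.5098.

2.51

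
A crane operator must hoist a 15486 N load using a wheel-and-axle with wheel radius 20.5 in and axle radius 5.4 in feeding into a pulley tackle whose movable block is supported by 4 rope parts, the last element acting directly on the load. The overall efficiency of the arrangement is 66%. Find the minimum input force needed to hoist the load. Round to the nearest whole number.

Wheel-and-axle MA = R/r = 20.5/5.4 = 3.7963.
Block-and-tackle MA = number of supporting rope parts = 4.
Combined ideal MA = 3.7963 × 4 = 15.185.
Actual MA = 15.185 × 0.66 = 10.022.
Effort = load / actual MA = 15486 / 10.022 = 1545.2 N.

1545 N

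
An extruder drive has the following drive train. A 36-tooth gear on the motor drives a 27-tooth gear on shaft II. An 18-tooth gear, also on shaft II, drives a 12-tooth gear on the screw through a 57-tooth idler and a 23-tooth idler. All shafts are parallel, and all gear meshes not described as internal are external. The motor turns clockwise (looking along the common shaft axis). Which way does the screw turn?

clockwise

the motor → shaft II: external mesh, 1 reversal → CCW.
shaft II → the screw: driver → idler → idler → driven is 3 external meshes, 3 reversals → CW.
4 reversals in total — an even number — so the screw turns the same way as the motor.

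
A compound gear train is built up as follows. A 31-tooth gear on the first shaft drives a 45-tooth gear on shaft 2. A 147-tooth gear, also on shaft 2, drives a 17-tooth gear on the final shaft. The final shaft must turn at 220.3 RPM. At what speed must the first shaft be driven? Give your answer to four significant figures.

36.98 RPM

Overall ratio R = 1.4516 × 0.11565 = 0.16787.
Required input speed = output speed × R = 220.3 × 0.16787 = 36.983 RPM.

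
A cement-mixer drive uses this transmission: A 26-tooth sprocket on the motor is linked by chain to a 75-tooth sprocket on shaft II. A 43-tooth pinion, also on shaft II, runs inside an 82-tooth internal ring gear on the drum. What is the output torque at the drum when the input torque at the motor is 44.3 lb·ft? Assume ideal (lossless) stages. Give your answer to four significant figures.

243.7 lb·ft

Chain: ratio = 75/26 = 2.8846; torque at shaft II = 44.3 × 2.8846 = 127.79 lb·ft.
Internal gear: ratio = 82/43 = 1.907; torque at the drum = 127.79 × 1.907 = 243.69 lb·ft.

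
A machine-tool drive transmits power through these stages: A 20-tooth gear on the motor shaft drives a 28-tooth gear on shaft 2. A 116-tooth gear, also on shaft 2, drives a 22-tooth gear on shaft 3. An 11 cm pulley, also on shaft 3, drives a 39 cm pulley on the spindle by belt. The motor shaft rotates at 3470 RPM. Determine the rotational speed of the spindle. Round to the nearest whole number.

the motor shaft → shaft 2 (gear mesh, 28/20): 3470 ÷ 1.4 = 2478.6 RPM
shaft 2 → shaft 3 (gear mesh, 22/116): 2478.6 ÷ 0.18966 = 13069 RPM
shaft 3 → the spindle (belt, 39/11): 13069 ÷ 3.5455 = 3686.1 RPM

3686 RPM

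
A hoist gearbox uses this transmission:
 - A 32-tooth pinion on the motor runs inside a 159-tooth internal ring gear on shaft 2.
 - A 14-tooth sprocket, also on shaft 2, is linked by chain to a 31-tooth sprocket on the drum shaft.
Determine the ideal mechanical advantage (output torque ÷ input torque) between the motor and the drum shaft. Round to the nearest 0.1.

11.0

Each stage contributes driven/driver: internal gear 159/32 = 4.9688, chain 31/14 = 2.2143.
Overall: 4.9688 × 2.2143 = 11.002.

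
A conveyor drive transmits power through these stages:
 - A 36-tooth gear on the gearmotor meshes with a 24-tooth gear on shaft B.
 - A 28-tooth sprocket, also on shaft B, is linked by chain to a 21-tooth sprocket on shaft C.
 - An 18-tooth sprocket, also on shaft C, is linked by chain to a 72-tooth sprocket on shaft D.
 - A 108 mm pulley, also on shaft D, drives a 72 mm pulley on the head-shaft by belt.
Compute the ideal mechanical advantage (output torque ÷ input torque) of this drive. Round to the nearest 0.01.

1.33

Each stage contributes driven/driver: gear mesh 24/36 = 0.66667, chain 21/28 = 0.75, chain 72/18 = 4, belt 72/108 = 0.66667.
Overall: 0.66667 × 0.75 × 4 × 0.66667 = 1.3333.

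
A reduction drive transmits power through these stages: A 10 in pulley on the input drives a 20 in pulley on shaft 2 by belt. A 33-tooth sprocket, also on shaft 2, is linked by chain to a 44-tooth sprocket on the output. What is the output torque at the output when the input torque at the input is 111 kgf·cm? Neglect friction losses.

296 kgf·cm

belt 20/10 = 2 → τ = 111·2 = 222 kgf·cm
chain 44/33 = 1.3333 → τ = 222·1.3333 = 296 kgf·cm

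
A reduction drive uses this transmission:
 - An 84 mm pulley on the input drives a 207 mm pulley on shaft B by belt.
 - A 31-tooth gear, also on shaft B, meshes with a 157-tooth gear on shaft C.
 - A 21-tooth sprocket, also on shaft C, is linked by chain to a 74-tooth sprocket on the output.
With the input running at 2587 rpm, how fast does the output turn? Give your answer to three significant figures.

belt 207/84 = 2.4643 → 2587/2.4643 = 1049.8 rpm
gear mesh 157/31 = 5.0645 → 1049.8/5.0645 = 207.28 rpm
chain 74/21 = 3.5238 → 207.28/3.5238 = 58.824 rpm

58.8 rpm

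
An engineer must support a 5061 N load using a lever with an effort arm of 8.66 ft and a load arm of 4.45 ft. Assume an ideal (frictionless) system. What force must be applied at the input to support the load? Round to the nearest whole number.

Lever MA = effort arm / load arm = 8.66/4.45 = 1.9461.
Effort = load / MA = 5061 / 1.9461 = 2600.6 N.

2601 N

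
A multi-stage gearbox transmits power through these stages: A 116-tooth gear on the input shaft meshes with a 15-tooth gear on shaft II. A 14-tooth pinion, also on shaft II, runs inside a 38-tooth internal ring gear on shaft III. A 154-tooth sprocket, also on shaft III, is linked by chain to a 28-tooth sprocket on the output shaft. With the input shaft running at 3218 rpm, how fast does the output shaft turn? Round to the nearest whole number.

gear mesh 15/116 = 0.12931 → 3218/0.12931 = 24886 rpm
internal gear 38/14 = 2.7143 → 24886/2.7143 = 9168.5 rpm
chain 28/154 = 0.18182 → 9168.5/0.18182 = 50427 rpm

50427 rpm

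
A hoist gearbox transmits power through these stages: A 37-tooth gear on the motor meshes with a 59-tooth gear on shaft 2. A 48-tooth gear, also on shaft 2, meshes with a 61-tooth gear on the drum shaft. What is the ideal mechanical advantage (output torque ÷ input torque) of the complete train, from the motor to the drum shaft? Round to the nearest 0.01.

Each stage contributes driven/driver: gear mesh 59/37 = 1.5946, gear mesh 61/48 = 1.2708.
Overall: 1.5946 × 1.2708 = 2.0265.

2.03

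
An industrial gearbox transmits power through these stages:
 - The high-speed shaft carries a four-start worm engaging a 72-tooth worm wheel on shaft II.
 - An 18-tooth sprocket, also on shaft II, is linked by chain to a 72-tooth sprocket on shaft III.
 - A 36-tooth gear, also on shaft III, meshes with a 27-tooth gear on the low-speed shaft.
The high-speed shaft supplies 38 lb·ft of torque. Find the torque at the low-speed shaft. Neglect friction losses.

2052 lb·ft

After the worm (72/4): 38 × 18 = 684 lb·ft
After the chain (72/18): 684 × 4 = 2736 lb·ft
After the gear mesh (27/36): 2736 × 0.75 = 2052 lb·ft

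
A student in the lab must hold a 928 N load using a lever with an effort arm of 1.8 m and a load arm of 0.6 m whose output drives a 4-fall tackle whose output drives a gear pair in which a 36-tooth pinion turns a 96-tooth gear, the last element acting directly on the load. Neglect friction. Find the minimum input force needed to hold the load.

Lever MA = effort arm / load arm = 1.8/0.6 = 3.
Block-and-tackle MA = number of supporting rope parts = 4.
Gear pair MA = 96/36 = 2.6667.
Combined ideal MA = 3 × 4 × 2.6667 = 32.
Effort = load / MA = 928 / 32 = 29 N.

29 N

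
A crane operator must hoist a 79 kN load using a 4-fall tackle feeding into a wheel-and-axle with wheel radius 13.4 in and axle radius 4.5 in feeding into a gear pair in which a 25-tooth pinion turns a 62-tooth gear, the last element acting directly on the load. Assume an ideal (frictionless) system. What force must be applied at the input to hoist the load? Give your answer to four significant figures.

2.674 kN

Block-and-tackle MA = number of supporting rope parts = 4.
Wheel-and-axle MA = R/r = 13.4/4.5 = 2.9778.
Gear pair MA = 62/25 = 2.48.
Combined ideal MA = 4 × 2.9778 × 2.48 = 29.54.
Effort = load / MA = 79 / 29.54 = 2.6744 kN.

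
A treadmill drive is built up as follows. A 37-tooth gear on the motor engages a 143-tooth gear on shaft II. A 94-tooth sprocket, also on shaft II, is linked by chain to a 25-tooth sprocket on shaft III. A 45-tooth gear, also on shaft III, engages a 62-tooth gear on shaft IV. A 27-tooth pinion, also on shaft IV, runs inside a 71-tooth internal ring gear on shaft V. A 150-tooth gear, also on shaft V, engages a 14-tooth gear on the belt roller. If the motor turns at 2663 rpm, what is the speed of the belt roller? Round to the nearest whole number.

7662 rpm

gear mesh 143/37 = 3.8649 → 2663/3.8649 = 689.03 rpm
chain 25/94 = 0.26596 → 689.03/0.26596 = 2590.7 rpm
gear mesh 62/45 = 1.3778 → 2590.7/1.3778 = 1880.4 rpm
internal gear 71/27 = 2.6296 → 1880.4/2.6296 = 715.07 rpm
gear mesh 14/150 = 0.093333 → 715.07/0.093333 = 7661.5 rpm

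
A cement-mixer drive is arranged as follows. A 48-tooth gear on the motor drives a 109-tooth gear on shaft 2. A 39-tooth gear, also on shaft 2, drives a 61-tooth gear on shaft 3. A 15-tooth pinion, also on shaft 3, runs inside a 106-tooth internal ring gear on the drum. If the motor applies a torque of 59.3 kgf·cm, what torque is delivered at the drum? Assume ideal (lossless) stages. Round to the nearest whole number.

After the gear mesh (109/48): 59.3 × 2.2708 = 134.66 kgf·cm
After the gear mesh (61/39): 134.66 × 1.5641 = 210.62 kgf·cm
After the internal gear (106/15): 210.62 × 7.0667 = 1488.4 kgf·cm

1488 kgf·cm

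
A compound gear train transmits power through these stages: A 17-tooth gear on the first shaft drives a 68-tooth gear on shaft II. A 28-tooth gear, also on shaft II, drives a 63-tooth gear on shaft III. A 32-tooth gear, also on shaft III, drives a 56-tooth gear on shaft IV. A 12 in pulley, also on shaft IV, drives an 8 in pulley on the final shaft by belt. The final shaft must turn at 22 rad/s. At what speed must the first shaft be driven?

Overall ratio R = 4 × 2.25 × 1.75 × 0.66667 = 10.5.
Required input speed = output speed × R = 22 × 10.5 = 231 rad/s.

231 rad/s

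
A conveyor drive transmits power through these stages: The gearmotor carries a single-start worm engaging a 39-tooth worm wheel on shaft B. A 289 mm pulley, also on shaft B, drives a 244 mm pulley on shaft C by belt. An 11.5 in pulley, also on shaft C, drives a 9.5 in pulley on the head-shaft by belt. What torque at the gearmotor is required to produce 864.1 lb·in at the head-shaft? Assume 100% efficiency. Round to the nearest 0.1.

31.8 lb·in

Overall ratio R = 39 × 0.84429 × 0.82609 = 27.201.
Input torque = output torque / R = 864.1 / 27.201 = 31.767 lb·in.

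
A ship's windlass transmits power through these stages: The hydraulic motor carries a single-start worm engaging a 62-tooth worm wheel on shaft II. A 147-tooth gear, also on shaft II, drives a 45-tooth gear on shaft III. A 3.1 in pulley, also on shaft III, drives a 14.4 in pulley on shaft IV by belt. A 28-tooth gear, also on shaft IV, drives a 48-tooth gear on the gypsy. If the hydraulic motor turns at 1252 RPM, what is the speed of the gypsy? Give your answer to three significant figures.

8.28 RPM

Worm: ratio = 62/1 = 62, so shaft II turns at 1252 / 62 = 20.194 RPM.
Gear mesh: ratio = 45/147 = 0.30612, so shaft III turns at 20.194 / 0.30612 = 65.966 RPM.
Belt: ratio = 14.4/3.1 = 4.6452, so shaft IV turns at 65.966 / 4.6452 = 14.201 RPM.
Gear mesh: ratio = 48/28 = 1.7143, so the gypsy turns at 14.201 / 1.7143 = 8.2839 RPM.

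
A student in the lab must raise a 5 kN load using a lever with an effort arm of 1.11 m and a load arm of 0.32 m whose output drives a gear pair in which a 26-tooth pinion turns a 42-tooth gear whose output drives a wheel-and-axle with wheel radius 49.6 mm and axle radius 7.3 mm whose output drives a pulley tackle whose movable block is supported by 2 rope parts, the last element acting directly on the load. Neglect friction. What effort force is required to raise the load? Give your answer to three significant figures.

Lever MA = effort arm / load arm = 1.11/0.32 = 3.4688.
Gear pair MA = 42/26 = 1.6154.
Wheel-and-axle MA = R/r = 49.6/7.3 = 6.7945.
Block-and-tackle MA = number of supporting rope parts = 2.
Combined ideal MA = 3.4688 × 1.6154 × 6.7945 × 2 = 76.144.
Effort = load / MA = 5 / 76.144 = 0.065665 kN.

0.0657 kN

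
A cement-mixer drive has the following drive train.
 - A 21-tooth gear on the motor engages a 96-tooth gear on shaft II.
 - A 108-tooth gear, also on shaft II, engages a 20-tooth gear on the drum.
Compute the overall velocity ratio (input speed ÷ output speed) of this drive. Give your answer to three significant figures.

Each stage contributes driven/driver: gear mesh 96/21 = 4.5714, gear mesh 20/108 = 0.18519.
Overall: 4.5714 × 0.18519 = 0.84656.

0.847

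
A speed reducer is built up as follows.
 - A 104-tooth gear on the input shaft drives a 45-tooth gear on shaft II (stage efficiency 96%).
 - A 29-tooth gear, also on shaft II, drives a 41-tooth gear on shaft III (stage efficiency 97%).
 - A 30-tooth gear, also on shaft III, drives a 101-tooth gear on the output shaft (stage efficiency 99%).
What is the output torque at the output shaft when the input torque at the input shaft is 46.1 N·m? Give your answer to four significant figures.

87.53 N·m

Gear mesh: ratio = 45/104 = 0.43269; torque at shaft II = 46.1 × 0.43269 × 0.96 = 19.149 N·m.
Gear mesh: ratio = 41/29 = 1.4138; torque at shaft III = 19.149 × 1.4138 × 0.97 = 26.261 N·m.
Gear mesh: ratio = 101/30 = 3.3667; torque at the output shaft = 26.261 × 3.3667 × 0.99 = 87.527 N·m.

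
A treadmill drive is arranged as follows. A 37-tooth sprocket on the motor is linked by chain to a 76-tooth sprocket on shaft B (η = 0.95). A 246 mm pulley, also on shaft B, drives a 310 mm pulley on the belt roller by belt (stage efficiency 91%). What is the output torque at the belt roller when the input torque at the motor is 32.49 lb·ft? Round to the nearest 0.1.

Chain: ratio = 76/37 = 2.0541; torque at shaft B = 32.49 × 2.0541 × 0.95 = 63.399 lb·ft.
Belt: ratio = 310/246 = 1.2602; torque at the belt roller = 63.399 × 1.2602 × 0.91 = 72.703 lb·ft.

72.7 lb·ft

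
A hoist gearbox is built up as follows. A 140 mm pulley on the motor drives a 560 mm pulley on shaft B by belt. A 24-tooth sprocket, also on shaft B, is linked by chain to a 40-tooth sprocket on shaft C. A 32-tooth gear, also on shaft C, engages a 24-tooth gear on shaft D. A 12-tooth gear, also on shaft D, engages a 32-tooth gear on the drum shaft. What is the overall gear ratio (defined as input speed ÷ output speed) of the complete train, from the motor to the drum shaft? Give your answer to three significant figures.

13.3

Each stage contributes driven/driver: belt 560/140 = 4, chain 40/24 = 1.6667, gear mesh 24/32 = 0.75, gear mesh 32/12 = 2.6667.
Overall: 4 × 1.6667 × 0.75 × 2.6667 = 13.333.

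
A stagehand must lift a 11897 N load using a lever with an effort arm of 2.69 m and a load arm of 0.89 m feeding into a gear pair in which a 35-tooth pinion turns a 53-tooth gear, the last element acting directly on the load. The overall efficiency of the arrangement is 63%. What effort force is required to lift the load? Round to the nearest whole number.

Lever MA = effort arm / load arm = 2.69/0.89 = 3.0225.
Gear pair MA = 53/35 = 1.5143.
Combined ideal MA = 3.0225 × 1.5143 = 4.5769.
Actual MA = 4.5769 × 0.63 = 2.8834.
Effort = load / actual MA = 11897 / 2.8834 = 4126 N.

4126 N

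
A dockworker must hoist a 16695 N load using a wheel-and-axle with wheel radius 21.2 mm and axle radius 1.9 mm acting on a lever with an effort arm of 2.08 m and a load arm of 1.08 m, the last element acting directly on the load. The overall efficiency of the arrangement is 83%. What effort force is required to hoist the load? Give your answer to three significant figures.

936 N

Wheel-and-axle MA = R/r = 21.2/1.9 = 11.158.
Lever MA = effort arm / load arm = 2.08/1.08 = 1.9259.
Combined ideal MA = 11.158 × 1.9259 = 21.489.
Actual MA = 21.489 × 0.83 = 17.836.
Effort = load / actual MA = 16695 / 17.836 = 936.02 N.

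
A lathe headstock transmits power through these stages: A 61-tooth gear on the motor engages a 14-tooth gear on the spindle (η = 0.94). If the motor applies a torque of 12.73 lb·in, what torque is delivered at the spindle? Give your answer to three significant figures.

Gear mesh: ratio = 14/61 = 0.22951; torque at the spindle = 12.73 × 0.22951 × 0.94 = 2.7463 lb·in.

2.75 lb·in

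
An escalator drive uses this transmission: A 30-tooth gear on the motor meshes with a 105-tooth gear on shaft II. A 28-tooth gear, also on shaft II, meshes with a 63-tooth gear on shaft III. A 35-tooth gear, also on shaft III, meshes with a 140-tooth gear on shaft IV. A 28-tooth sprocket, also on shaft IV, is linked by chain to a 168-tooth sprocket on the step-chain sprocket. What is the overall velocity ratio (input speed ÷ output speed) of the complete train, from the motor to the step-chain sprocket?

189

Each stage contributes driven/driver: gear mesh 105/30 = 3.5, gear mesh 63/28 = 2.25, gear mesh 140/35 = 4, chain 168/28 = 6.
Overall: 3.5 × 2.25 × 4 × 6 = 189.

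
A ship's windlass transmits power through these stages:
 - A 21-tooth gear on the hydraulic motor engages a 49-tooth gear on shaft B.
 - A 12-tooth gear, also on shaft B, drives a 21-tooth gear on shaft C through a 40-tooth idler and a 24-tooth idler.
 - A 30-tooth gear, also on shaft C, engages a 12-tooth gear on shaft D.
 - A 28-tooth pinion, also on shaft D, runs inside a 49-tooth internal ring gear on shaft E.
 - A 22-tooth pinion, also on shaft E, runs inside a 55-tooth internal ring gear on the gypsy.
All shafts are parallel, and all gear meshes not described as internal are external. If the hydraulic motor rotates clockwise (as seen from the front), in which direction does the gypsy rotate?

the hydraulic motor → shaft B: external mesh, 1 reversal → CCW.
shaft B → shaft C: driver → idler → idler → driven is 3 external meshes, 3 reversals → CW.
shaft C → shaft D: external mesh, 1 reversal → CCW.
shaft D → shaft E: internal mesh, same direction → CCW.
shaft E → the gypsy: internal mesh, same direction → CCW.
5 reversals in total — an odd number — so the gypsy turns opposite to the hydraulic motor.

counterclockwise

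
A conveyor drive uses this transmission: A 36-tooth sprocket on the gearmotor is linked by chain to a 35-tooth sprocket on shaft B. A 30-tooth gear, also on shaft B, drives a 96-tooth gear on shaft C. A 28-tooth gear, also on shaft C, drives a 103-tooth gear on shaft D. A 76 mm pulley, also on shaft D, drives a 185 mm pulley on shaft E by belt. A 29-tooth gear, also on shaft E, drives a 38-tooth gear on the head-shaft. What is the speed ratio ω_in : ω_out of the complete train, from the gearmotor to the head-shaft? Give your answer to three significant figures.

36.5

Each stage contributes driven/driver: chain 35/36 = 0.97222, gear mesh 96/30 = 3.2, gear mesh 103/28 = 3.6786, belt 185/76 = 2.4342, gear mesh 38/29 = 1.3103.
Overall: 0.97222 × 3.2 × 3.6786 × 2.4342 × 1.3103 = 36.504.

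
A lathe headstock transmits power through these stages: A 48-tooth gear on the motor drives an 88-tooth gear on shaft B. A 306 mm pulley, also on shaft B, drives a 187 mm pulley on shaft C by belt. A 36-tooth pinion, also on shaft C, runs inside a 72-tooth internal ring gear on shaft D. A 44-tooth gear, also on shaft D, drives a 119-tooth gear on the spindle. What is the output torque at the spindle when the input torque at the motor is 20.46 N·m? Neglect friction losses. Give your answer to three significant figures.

Gear mesh: ratio = 88/48 = 1.8333; torque at shaft B = 20.46 × 1.8333 = 37.51 N·m.
Belt: ratio = 187/306 = 0.61111; torque at shaft C = 37.51 × 0.61111 = 22.923 N·m.
Internal gear: ratio = 72/36 = 2; torque at shaft D = 22.923 × 2 = 45.846 N·m.
Gear mesh: ratio = 119/44 = 2.7045; torque at the spindle = 45.846 × 2.7045 = 123.99 N·m.

124 N·m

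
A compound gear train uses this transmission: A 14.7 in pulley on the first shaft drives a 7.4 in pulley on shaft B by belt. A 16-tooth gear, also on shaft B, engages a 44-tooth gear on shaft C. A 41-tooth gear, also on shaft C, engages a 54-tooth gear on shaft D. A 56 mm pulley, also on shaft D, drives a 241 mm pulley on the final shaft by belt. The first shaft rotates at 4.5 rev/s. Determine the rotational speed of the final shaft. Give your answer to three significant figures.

0.573 rev/s

Belt: ratio = 7.4/14.7 = 0.5034, so shaft B turns at 4.5 / 0.5034 = 8.9392 rev/s.
Gear mesh: ratio = 44/16 = 2.75, so shaft C turns at 8.9392 / 2.75 = 3.2506 rev/s.
Gear mesh: ratio = 54/41 = 1.3171, so shaft D turns at 3.2506 / 1.3171 = 2.4681 rev/s.
Belt: ratio = 241/56 = 4.3036, so the final shaft turns at 2.4681 / 4.3036 = 0.57349 rev/s.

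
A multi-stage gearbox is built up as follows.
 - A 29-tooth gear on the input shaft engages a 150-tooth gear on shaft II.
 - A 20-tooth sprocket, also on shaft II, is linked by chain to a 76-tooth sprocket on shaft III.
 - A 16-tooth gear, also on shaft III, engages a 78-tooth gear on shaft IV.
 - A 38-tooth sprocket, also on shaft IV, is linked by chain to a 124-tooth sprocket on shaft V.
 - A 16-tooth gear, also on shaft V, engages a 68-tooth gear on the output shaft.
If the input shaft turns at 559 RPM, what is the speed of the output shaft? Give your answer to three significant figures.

0.421 RPM

the input shaft → shaft II (gear mesh, 150/29): 559 ÷ 5.1724 = 108.07 RPM
shaft II → shaft III (chain, 76/20): 108.07 ÷ 3.8 = 28.44 RPM
shaft III → shaft IV (gear mesh, 78/16): 28.44 ÷ 4.875 = 5.8339 RPM
shaft IV → shaft V (chain, 124/38): 5.8339 ÷ 3.2632 = 1.7878 RPM
shaft V → the output shaft (gear mesh, 68/16): 1.7878 ÷ 4.25 = 0.42066 RPM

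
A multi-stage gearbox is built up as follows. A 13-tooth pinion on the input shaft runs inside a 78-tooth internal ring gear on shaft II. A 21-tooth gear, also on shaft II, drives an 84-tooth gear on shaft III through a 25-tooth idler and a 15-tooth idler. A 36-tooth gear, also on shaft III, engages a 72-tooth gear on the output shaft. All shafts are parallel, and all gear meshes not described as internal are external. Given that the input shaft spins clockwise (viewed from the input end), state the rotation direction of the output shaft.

clockwise

the input shaft → shaft II: internal mesh, same direction → CW.
shaft II → shaft III: driver → idler → idler → driven is 3 external meshes, 3 reversals → CCW.
shaft III → the output shaft: external mesh, 1 reversal → CW.
4 reversals in total — an even number — so the output shaft turns the same way as the input shaft.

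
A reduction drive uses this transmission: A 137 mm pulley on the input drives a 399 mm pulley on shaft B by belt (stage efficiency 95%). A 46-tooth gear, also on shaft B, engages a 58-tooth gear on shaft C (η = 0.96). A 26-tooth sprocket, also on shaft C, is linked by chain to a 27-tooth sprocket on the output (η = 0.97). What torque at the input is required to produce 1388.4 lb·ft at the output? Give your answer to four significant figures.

Overall ratio R = 2.9124 × 1.2609 × 1.0385 = 3.8134; overall efficiency η = 0.95 × 0.96 × 0.97 = 0.8846.
Input torque = output torque / (R × η) = 1388.4 / (3.8134 × 0.8846) = 411.56 lb·ft.

411.6 lb·ft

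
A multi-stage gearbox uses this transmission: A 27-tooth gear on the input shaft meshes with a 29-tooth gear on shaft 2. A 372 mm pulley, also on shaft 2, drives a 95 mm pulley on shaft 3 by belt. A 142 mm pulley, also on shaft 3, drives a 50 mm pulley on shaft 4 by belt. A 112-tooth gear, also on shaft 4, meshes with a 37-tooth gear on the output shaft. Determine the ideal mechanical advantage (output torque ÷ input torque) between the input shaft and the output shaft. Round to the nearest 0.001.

0.032

Each stage contributes driven/driver: gear mesh 29/27 = 1.0741, belt 95/372 = 0.25538, belt 50/142 = 0.35211, gear mesh 37/112 = 0.33036.
Overall: 1.0741 × 0.25538 × 0.35211 × 0.33036 = 0.031907.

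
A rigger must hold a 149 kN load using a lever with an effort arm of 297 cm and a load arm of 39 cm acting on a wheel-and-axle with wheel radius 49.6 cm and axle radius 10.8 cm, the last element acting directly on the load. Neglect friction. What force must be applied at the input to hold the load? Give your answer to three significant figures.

Lever MA = effort arm / load arm = 297/39 = 7.6154.
Wheel-and-axle MA = R/r = 49.6/10.8 = 4.5926.
Combined ideal MA = 7.6154 × 4.5926 = 34.974.
Effort = load / MA = 149 / 34.974 = 4.2603 kN.

4.26 kN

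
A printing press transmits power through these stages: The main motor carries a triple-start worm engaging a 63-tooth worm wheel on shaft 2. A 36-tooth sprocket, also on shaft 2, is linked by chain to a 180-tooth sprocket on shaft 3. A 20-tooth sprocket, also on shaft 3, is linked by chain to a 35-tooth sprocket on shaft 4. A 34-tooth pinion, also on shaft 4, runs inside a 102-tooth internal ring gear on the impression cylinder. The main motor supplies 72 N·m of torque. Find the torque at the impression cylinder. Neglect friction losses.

worm 63/3 = 21 → τ = 72·21 = 1512 N·m
chain 180/36 = 5 → τ = 1512·5 = 7560 N·m
chain 35/20 = 1.75 → τ = 7560·1.75 = 13230 N·m
internal gear 102/34 = 3 → τ = 13230·3 = 39690 N·m

39690 N·m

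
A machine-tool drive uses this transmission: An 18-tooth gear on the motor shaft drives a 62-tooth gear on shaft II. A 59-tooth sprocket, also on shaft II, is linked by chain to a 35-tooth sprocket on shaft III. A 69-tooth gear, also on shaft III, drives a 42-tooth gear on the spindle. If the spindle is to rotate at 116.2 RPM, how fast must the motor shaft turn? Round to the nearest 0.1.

144.5 RPM

Overall ratio R = 3.4444 × 0.59322 × 0.6087 = 1.2438.
Required input speed = output speed × R = 116.2 × 1.2438 = 144.52 RPM.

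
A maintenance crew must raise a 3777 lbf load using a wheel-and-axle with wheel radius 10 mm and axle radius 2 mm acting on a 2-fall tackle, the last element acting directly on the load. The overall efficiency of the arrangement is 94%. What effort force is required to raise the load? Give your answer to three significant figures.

402 lbf

Wheel-and-axle MA = R/r = 10/2 = 5.
Block-and-tackle MA = number of supporting rope parts = 2.
Combined ideal MA = 5 × 2 = 10.
Actual MA = 10 × 0.94 = 9.4.
Effort = load / actual MA = 3777 / 9.4 = 401.81 lbf.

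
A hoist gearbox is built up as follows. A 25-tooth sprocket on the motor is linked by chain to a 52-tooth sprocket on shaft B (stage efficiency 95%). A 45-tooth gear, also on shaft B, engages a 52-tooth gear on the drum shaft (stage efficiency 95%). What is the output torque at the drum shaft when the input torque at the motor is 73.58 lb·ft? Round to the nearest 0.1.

159.6 lb·ft

chain 52/25 = 2.08 → τ = 73.58·2.08·0.95 = 145.39 lb·ft
gear mesh 52/45 = 1.1556 → τ = 145.39·1.1556·0.95 = 159.61 lb·ft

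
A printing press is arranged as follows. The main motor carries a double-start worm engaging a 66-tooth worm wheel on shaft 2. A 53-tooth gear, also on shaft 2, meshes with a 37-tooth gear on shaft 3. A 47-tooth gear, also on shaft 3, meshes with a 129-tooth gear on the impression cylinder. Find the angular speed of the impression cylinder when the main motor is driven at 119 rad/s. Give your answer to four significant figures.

1.882 rad/s

the main motor → shaft 2 (worm, 66/2): 119 ÷ 33 = 3.6061 rad/s
shaft 2 → shaft 3 (gear mesh, 37/53): 3.6061 ÷ 0.69811 = 5.1654 rad/s
shaft 3 → the impression cylinder (gear mesh, 129/47): 5.1654 ÷ 2.7447 = 1.882 rad/s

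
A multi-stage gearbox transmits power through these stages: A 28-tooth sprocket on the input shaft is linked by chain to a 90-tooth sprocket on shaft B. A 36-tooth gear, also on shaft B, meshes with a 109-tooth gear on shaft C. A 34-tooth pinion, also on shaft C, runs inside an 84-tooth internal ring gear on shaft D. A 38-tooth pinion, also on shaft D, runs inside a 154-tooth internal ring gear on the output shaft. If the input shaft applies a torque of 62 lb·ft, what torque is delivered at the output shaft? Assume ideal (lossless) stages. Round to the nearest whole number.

chain 90/28 = 3.2143 → τ = 62·3.2143 = 199.29 lb·ft
gear mesh 109/36 = 3.0278 → τ = 199.29·3.0278 = 603.39 lb·ft
internal gear 84/34 = 2.4706 → τ = 603.39·2.4706 = 1490.7 lb·ft
internal gear 154/38 = 4.0526 → τ = 1490.7·4.0526 = 6041.4 lb·ft

6041 lb·ft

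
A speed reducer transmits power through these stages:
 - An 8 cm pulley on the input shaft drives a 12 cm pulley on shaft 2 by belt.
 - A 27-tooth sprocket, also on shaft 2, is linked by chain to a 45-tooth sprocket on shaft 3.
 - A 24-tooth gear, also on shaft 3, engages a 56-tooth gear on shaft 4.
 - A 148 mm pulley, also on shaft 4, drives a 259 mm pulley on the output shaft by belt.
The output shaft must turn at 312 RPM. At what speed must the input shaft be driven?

3185 RPM

Overall ratio R = 1.5 × 1.6667 × 2.3333 × 1.75 = 10.208.
Required input speed = output speed × R = 312 × 10.208 = 3185 RPM.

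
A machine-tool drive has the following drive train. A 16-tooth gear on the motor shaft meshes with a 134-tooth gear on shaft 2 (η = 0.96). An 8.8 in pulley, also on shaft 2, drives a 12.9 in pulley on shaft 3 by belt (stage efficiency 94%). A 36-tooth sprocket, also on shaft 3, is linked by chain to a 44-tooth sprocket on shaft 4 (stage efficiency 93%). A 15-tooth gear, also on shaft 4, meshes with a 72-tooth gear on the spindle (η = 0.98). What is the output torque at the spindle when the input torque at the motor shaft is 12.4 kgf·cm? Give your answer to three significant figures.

735 kgf·cm

After the gear mesh (134/16): 12.4 × 8.375 × 0.96 = 99.696 kgf·cm
After the belt (12.9/8.8): 99.696 × 1.4659 × 0.94 = 137.38 kgf·cm
After the chain (44/36): 137.38 × 1.2222 × 0.93 = 156.15 kgf·cm
After the gear mesh (72/15): 156.15 × 4.8 × 0.98 = 734.54 kgf·cm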